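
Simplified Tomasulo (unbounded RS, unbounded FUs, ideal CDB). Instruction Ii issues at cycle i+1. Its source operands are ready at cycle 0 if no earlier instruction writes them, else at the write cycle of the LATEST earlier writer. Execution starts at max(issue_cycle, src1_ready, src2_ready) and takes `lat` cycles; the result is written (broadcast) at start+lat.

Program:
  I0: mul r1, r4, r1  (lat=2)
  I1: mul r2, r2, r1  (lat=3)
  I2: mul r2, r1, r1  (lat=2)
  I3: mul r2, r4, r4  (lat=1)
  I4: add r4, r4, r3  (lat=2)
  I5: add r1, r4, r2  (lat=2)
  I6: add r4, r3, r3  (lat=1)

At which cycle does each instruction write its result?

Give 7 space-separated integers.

Answer: 3 6 5 5 7 9 8

Derivation:
I0 mul r1: issue@1 deps=(None,None) exec_start@1 write@3
I1 mul r2: issue@2 deps=(None,0) exec_start@3 write@6
I2 mul r2: issue@3 deps=(0,0) exec_start@3 write@5
I3 mul r2: issue@4 deps=(None,None) exec_start@4 write@5
I4 add r4: issue@5 deps=(None,None) exec_start@5 write@7
I5 add r1: issue@6 deps=(4,3) exec_start@7 write@9
I6 add r4: issue@7 deps=(None,None) exec_start@7 write@8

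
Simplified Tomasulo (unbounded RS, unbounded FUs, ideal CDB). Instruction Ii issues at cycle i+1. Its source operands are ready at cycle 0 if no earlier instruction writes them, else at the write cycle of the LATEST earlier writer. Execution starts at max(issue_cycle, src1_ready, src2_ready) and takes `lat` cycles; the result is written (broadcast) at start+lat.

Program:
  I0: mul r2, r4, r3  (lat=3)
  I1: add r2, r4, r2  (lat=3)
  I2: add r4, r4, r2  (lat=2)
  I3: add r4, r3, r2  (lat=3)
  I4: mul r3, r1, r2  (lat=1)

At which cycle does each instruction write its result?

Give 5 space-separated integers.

Answer: 4 7 9 10 8

Derivation:
I0 mul r2: issue@1 deps=(None,None) exec_start@1 write@4
I1 add r2: issue@2 deps=(None,0) exec_start@4 write@7
I2 add r4: issue@3 deps=(None,1) exec_start@7 write@9
I3 add r4: issue@4 deps=(None,1) exec_start@7 write@10
I4 mul r3: issue@5 deps=(None,1) exec_start@7 write@8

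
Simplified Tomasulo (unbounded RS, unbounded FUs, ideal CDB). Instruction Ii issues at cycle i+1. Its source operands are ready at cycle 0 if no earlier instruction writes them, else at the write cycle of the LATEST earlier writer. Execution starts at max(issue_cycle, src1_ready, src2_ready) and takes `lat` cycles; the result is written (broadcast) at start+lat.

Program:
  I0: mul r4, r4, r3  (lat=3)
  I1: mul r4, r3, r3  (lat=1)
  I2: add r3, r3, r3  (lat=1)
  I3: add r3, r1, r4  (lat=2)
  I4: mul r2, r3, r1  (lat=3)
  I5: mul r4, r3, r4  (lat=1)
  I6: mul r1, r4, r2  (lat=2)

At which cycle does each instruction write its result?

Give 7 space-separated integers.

I0 mul r4: issue@1 deps=(None,None) exec_start@1 write@4
I1 mul r4: issue@2 deps=(None,None) exec_start@2 write@3
I2 add r3: issue@3 deps=(None,None) exec_start@3 write@4
I3 add r3: issue@4 deps=(None,1) exec_start@4 write@6
I4 mul r2: issue@5 deps=(3,None) exec_start@6 write@9
I5 mul r4: issue@6 deps=(3,1) exec_start@6 write@7
I6 mul r1: issue@7 deps=(5,4) exec_start@9 write@11

Answer: 4 3 4 6 9 7 11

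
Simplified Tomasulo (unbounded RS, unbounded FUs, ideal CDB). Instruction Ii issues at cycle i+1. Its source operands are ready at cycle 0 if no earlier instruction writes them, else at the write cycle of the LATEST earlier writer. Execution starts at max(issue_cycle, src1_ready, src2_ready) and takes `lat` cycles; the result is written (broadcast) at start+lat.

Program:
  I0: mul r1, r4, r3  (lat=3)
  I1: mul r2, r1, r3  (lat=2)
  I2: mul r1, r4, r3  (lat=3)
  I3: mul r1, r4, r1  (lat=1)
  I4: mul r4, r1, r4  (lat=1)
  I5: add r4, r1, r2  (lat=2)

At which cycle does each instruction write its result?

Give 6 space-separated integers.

I0 mul r1: issue@1 deps=(None,None) exec_start@1 write@4
I1 mul r2: issue@2 deps=(0,None) exec_start@4 write@6
I2 mul r1: issue@3 deps=(None,None) exec_start@3 write@6
I3 mul r1: issue@4 deps=(None,2) exec_start@6 write@7
I4 mul r4: issue@5 deps=(3,None) exec_start@7 write@8
I5 add r4: issue@6 deps=(3,1) exec_start@7 write@9

Answer: 4 6 6 7 8 9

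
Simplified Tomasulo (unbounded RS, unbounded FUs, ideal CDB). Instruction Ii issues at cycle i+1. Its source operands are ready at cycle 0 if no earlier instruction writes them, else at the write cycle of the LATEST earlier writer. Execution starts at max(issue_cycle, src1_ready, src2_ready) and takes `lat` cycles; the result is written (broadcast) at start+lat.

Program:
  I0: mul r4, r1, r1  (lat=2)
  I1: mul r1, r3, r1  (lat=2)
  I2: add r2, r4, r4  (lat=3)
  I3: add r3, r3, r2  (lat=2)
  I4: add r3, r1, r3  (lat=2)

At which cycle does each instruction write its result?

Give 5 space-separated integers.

I0 mul r4: issue@1 deps=(None,None) exec_start@1 write@3
I1 mul r1: issue@2 deps=(None,None) exec_start@2 write@4
I2 add r2: issue@3 deps=(0,0) exec_start@3 write@6
I3 add r3: issue@4 deps=(None,2) exec_start@6 write@8
I4 add r3: issue@5 deps=(1,3) exec_start@8 write@10

Answer: 3 4 6 8 10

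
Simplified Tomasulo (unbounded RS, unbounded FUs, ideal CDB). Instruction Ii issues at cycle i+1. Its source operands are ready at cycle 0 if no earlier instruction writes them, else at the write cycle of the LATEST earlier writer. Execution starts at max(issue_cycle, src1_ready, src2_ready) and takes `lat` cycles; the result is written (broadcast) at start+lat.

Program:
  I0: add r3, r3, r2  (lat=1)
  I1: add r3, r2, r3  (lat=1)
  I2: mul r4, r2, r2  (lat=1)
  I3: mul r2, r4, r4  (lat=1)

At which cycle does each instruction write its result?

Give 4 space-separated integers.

I0 add r3: issue@1 deps=(None,None) exec_start@1 write@2
I1 add r3: issue@2 deps=(None,0) exec_start@2 write@3
I2 mul r4: issue@3 deps=(None,None) exec_start@3 write@4
I3 mul r2: issue@4 deps=(2,2) exec_start@4 write@5

Answer: 2 3 4 5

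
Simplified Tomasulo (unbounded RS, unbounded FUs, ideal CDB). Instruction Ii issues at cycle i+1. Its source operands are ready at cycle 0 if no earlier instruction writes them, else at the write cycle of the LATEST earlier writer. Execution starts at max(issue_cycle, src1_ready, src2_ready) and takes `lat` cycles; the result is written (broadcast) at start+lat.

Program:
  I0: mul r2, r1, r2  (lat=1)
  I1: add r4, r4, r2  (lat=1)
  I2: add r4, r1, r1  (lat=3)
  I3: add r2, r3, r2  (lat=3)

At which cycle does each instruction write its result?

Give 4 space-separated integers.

I0 mul r2: issue@1 deps=(None,None) exec_start@1 write@2
I1 add r4: issue@2 deps=(None,0) exec_start@2 write@3
I2 add r4: issue@3 deps=(None,None) exec_start@3 write@6
I3 add r2: issue@4 deps=(None,0) exec_start@4 write@7

Answer: 2 3 6 7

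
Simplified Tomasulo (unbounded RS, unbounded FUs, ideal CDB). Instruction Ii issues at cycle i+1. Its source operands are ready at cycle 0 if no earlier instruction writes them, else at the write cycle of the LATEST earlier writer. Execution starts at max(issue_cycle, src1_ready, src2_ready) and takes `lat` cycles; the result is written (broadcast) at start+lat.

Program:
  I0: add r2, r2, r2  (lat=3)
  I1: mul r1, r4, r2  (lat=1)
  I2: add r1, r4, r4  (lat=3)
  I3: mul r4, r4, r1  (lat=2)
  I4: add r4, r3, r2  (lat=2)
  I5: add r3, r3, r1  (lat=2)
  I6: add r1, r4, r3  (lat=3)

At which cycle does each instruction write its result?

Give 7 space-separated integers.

Answer: 4 5 6 8 7 8 11

Derivation:
I0 add r2: issue@1 deps=(None,None) exec_start@1 write@4
I1 mul r1: issue@2 deps=(None,0) exec_start@4 write@5
I2 add r1: issue@3 deps=(None,None) exec_start@3 write@6
I3 mul r4: issue@4 deps=(None,2) exec_start@6 write@8
I4 add r4: issue@5 deps=(None,0) exec_start@5 write@7
I5 add r3: issue@6 deps=(None,2) exec_start@6 write@8
I6 add r1: issue@7 deps=(4,5) exec_start@8 write@11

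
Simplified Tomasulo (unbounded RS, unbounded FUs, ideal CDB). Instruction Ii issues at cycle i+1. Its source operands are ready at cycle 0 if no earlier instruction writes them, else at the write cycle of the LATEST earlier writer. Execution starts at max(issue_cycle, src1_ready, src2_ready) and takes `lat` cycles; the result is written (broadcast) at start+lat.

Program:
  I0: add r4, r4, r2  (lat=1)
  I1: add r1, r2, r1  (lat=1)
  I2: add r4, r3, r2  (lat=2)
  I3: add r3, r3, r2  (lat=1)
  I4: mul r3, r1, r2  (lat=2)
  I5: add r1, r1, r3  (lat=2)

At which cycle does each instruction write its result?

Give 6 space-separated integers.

Answer: 2 3 5 5 7 9

Derivation:
I0 add r4: issue@1 deps=(None,None) exec_start@1 write@2
I1 add r1: issue@2 deps=(None,None) exec_start@2 write@3
I2 add r4: issue@3 deps=(None,None) exec_start@3 write@5
I3 add r3: issue@4 deps=(None,None) exec_start@4 write@5
I4 mul r3: issue@5 deps=(1,None) exec_start@5 write@7
I5 add r1: issue@6 deps=(1,4) exec_start@7 write@9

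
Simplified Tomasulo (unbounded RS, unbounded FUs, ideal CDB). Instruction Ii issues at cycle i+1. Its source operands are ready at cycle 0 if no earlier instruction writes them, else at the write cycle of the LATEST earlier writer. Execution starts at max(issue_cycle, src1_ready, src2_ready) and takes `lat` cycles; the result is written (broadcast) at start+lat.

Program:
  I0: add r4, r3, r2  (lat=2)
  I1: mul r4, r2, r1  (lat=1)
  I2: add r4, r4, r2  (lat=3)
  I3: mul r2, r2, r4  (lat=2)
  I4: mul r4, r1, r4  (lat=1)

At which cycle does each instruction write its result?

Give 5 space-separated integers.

I0 add r4: issue@1 deps=(None,None) exec_start@1 write@3
I1 mul r4: issue@2 deps=(None,None) exec_start@2 write@3
I2 add r4: issue@3 deps=(1,None) exec_start@3 write@6
I3 mul r2: issue@4 deps=(None,2) exec_start@6 write@8
I4 mul r4: issue@5 deps=(None,2) exec_start@6 write@7

Answer: 3 3 6 8 7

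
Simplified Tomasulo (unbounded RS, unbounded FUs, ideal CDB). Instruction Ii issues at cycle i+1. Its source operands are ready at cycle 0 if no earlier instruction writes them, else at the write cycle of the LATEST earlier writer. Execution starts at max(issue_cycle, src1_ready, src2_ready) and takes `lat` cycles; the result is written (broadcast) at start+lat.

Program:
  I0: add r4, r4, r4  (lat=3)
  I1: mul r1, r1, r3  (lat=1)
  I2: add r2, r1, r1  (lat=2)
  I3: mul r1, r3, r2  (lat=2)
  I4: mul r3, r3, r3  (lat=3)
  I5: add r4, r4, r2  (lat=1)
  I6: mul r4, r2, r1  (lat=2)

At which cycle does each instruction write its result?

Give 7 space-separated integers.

I0 add r4: issue@1 deps=(None,None) exec_start@1 write@4
I1 mul r1: issue@2 deps=(None,None) exec_start@2 write@3
I2 add r2: issue@3 deps=(1,1) exec_start@3 write@5
I3 mul r1: issue@4 deps=(None,2) exec_start@5 write@7
I4 mul r3: issue@5 deps=(None,None) exec_start@5 write@8
I5 add r4: issue@6 deps=(0,2) exec_start@6 write@7
I6 mul r4: issue@7 deps=(2,3) exec_start@7 write@9

Answer: 4 3 5 7 8 7 9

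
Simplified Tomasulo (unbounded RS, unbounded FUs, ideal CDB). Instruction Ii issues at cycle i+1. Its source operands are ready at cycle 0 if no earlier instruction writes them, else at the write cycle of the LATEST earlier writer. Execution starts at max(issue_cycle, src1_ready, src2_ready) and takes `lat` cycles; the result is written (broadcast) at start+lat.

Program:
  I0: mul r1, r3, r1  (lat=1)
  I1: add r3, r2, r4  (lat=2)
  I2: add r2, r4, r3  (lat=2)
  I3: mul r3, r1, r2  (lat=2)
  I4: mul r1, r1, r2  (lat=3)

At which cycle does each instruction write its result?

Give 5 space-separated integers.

I0 mul r1: issue@1 deps=(None,None) exec_start@1 write@2
I1 add r3: issue@2 deps=(None,None) exec_start@2 write@4
I2 add r2: issue@3 deps=(None,1) exec_start@4 write@6
I3 mul r3: issue@4 deps=(0,2) exec_start@6 write@8
I4 mul r1: issue@5 deps=(0,2) exec_start@6 write@9

Answer: 2 4 6 8 9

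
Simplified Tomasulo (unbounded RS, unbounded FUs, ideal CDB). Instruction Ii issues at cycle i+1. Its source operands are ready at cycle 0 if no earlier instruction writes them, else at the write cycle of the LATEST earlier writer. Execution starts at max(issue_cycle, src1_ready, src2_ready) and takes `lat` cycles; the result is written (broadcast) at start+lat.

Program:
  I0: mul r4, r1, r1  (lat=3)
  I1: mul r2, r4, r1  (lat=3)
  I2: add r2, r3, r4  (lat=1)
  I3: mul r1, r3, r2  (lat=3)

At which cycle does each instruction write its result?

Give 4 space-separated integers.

I0 mul r4: issue@1 deps=(None,None) exec_start@1 write@4
I1 mul r2: issue@2 deps=(0,None) exec_start@4 write@7
I2 add r2: issue@3 deps=(None,0) exec_start@4 write@5
I3 mul r1: issue@4 deps=(None,2) exec_start@5 write@8

Answer: 4 7 5 8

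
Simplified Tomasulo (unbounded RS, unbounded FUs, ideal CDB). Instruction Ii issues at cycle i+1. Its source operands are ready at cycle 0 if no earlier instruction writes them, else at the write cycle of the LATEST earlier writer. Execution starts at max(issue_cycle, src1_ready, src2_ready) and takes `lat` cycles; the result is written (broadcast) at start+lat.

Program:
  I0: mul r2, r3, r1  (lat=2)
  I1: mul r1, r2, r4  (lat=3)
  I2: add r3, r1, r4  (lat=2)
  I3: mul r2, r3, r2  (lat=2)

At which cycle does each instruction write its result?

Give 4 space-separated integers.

Answer: 3 6 8 10

Derivation:
I0 mul r2: issue@1 deps=(None,None) exec_start@1 write@3
I1 mul r1: issue@2 deps=(0,None) exec_start@3 write@6
I2 add r3: issue@3 deps=(1,None) exec_start@6 write@8
I3 mul r2: issue@4 deps=(2,0) exec_start@8 write@10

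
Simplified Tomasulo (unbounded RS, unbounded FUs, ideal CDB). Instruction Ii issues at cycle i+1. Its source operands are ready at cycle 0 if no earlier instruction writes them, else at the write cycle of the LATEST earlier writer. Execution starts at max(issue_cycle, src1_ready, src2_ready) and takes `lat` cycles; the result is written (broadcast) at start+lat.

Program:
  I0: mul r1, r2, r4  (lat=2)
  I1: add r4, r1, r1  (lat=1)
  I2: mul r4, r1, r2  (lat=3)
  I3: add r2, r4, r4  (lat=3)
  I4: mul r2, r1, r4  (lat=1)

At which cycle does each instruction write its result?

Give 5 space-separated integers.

I0 mul r1: issue@1 deps=(None,None) exec_start@1 write@3
I1 add r4: issue@2 deps=(0,0) exec_start@3 write@4
I2 mul r4: issue@3 deps=(0,None) exec_start@3 write@6
I3 add r2: issue@4 deps=(2,2) exec_start@6 write@9
I4 mul r2: issue@5 deps=(0,2) exec_start@6 write@7

Answer: 3 4 6 9 7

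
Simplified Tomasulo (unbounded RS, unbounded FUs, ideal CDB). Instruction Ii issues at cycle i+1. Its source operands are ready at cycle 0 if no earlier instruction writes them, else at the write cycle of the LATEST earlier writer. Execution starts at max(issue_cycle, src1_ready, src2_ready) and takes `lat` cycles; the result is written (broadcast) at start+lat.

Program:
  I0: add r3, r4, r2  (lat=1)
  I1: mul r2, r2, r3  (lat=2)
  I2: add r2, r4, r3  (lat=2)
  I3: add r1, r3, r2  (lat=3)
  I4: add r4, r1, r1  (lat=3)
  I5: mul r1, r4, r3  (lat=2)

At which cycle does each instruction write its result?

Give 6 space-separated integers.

Answer: 2 4 5 8 11 13

Derivation:
I0 add r3: issue@1 deps=(None,None) exec_start@1 write@2
I1 mul r2: issue@2 deps=(None,0) exec_start@2 write@4
I2 add r2: issue@3 deps=(None,0) exec_start@3 write@5
I3 add r1: issue@4 deps=(0,2) exec_start@5 write@8
I4 add r4: issue@5 deps=(3,3) exec_start@8 write@11
I5 mul r1: issue@6 deps=(4,0) exec_start@11 write@13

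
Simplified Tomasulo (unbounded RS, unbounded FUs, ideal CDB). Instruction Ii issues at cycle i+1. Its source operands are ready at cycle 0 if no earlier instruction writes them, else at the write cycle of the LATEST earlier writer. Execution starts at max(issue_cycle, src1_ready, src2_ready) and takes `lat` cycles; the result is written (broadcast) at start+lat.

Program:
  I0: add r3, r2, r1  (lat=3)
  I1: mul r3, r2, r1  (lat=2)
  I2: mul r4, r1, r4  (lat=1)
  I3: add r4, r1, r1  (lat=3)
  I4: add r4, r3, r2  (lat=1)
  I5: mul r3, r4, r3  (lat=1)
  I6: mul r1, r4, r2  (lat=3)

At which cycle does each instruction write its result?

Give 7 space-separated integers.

Answer: 4 4 4 7 6 7 10

Derivation:
I0 add r3: issue@1 deps=(None,None) exec_start@1 write@4
I1 mul r3: issue@2 deps=(None,None) exec_start@2 write@4
I2 mul r4: issue@3 deps=(None,None) exec_start@3 write@4
I3 add r4: issue@4 deps=(None,None) exec_start@4 write@7
I4 add r4: issue@5 deps=(1,None) exec_start@5 write@6
I5 mul r3: issue@6 deps=(4,1) exec_start@6 write@7
I6 mul r1: issue@7 deps=(4,None) exec_start@7 write@10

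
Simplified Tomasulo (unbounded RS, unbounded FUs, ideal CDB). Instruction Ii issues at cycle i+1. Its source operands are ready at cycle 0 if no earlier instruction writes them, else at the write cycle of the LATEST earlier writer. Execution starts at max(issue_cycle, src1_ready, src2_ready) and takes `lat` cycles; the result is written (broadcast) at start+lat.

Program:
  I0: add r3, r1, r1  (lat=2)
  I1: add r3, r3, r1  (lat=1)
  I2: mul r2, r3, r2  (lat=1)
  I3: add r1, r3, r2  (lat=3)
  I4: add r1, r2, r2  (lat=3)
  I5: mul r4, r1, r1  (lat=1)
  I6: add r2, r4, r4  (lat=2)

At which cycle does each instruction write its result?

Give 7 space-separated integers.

I0 add r3: issue@1 deps=(None,None) exec_start@1 write@3
I1 add r3: issue@2 deps=(0,None) exec_start@3 write@4
I2 mul r2: issue@3 deps=(1,None) exec_start@4 write@5
I3 add r1: issue@4 deps=(1,2) exec_start@5 write@8
I4 add r1: issue@5 deps=(2,2) exec_start@5 write@8
I5 mul r4: issue@6 deps=(4,4) exec_start@8 write@9
I6 add r2: issue@7 deps=(5,5) exec_start@9 write@11

Answer: 3 4 5 8 8 9 11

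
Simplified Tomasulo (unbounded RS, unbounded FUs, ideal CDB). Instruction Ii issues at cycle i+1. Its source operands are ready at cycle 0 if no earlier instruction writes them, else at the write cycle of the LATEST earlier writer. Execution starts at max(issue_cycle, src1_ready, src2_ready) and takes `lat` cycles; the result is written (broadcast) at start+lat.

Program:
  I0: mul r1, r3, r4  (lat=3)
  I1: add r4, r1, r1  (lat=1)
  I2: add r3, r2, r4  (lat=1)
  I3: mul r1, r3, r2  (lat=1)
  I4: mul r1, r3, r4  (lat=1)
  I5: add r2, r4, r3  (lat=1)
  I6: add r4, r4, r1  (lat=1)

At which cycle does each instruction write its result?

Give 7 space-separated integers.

Answer: 4 5 6 7 7 7 8

Derivation:
I0 mul r1: issue@1 deps=(None,None) exec_start@1 write@4
I1 add r4: issue@2 deps=(0,0) exec_start@4 write@5
I2 add r3: issue@3 deps=(None,1) exec_start@5 write@6
I3 mul r1: issue@4 deps=(2,None) exec_start@6 write@7
I4 mul r1: issue@5 deps=(2,1) exec_start@6 write@7
I5 add r2: issue@6 deps=(1,2) exec_start@6 write@7
I6 add r4: issue@7 deps=(1,4) exec_start@7 write@8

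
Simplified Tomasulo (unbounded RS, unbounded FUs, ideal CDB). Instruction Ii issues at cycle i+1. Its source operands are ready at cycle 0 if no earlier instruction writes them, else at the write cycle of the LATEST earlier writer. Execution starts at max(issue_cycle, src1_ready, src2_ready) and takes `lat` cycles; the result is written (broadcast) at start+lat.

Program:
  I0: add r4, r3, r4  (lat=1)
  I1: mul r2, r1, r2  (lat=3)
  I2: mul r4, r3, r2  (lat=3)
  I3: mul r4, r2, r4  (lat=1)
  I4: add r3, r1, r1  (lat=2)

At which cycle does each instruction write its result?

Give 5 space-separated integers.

I0 add r4: issue@1 deps=(None,None) exec_start@1 write@2
I1 mul r2: issue@2 deps=(None,None) exec_start@2 write@5
I2 mul r4: issue@3 deps=(None,1) exec_start@5 write@8
I3 mul r4: issue@4 deps=(1,2) exec_start@8 write@9
I4 add r3: issue@5 deps=(None,None) exec_start@5 write@7

Answer: 2 5 8 9 7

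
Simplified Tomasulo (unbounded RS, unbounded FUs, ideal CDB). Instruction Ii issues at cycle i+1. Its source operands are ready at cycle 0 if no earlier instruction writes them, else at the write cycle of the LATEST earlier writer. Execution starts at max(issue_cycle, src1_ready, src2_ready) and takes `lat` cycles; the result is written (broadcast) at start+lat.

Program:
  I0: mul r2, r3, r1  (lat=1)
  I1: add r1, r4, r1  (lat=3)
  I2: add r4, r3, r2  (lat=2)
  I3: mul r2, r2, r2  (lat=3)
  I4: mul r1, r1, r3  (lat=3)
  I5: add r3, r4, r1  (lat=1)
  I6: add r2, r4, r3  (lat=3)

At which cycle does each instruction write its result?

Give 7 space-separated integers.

Answer: 2 5 5 7 8 9 12

Derivation:
I0 mul r2: issue@1 deps=(None,None) exec_start@1 write@2
I1 add r1: issue@2 deps=(None,None) exec_start@2 write@5
I2 add r4: issue@3 deps=(None,0) exec_start@3 write@5
I3 mul r2: issue@4 deps=(0,0) exec_start@4 write@7
I4 mul r1: issue@5 deps=(1,None) exec_start@5 write@8
I5 add r3: issue@6 deps=(2,4) exec_start@8 write@9
I6 add r2: issue@7 deps=(2,5) exec_start@9 write@12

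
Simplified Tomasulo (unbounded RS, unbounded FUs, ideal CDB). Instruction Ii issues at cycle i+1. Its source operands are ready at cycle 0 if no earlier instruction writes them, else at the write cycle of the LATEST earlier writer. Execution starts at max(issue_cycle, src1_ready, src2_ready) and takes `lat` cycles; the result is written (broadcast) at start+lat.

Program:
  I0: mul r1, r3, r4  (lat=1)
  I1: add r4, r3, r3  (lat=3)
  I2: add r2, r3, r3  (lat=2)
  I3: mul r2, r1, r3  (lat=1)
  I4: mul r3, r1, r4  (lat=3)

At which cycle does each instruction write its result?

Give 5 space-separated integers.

I0 mul r1: issue@1 deps=(None,None) exec_start@1 write@2
I1 add r4: issue@2 deps=(None,None) exec_start@2 write@5
I2 add r2: issue@3 deps=(None,None) exec_start@3 write@5
I3 mul r2: issue@4 deps=(0,None) exec_start@4 write@5
I4 mul r3: issue@5 deps=(0,1) exec_start@5 write@8

Answer: 2 5 5 5 8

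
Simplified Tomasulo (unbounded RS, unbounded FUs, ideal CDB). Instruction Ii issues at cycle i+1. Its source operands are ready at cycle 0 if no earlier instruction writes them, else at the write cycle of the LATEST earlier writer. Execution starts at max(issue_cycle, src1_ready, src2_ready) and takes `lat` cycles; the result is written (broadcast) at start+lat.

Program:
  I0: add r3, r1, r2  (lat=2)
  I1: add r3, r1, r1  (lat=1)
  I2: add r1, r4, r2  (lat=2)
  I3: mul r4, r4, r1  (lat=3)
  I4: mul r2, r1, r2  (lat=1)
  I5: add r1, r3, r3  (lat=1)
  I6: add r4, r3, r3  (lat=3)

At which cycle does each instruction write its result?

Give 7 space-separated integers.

I0 add r3: issue@1 deps=(None,None) exec_start@1 write@3
I1 add r3: issue@2 deps=(None,None) exec_start@2 write@3
I2 add r1: issue@3 deps=(None,None) exec_start@3 write@5
I3 mul r4: issue@4 deps=(None,2) exec_start@5 write@8
I4 mul r2: issue@5 deps=(2,None) exec_start@5 write@6
I5 add r1: issue@6 deps=(1,1) exec_start@6 write@7
I6 add r4: issue@7 deps=(1,1) exec_start@7 write@10

Answer: 3 3 5 8 6 7 10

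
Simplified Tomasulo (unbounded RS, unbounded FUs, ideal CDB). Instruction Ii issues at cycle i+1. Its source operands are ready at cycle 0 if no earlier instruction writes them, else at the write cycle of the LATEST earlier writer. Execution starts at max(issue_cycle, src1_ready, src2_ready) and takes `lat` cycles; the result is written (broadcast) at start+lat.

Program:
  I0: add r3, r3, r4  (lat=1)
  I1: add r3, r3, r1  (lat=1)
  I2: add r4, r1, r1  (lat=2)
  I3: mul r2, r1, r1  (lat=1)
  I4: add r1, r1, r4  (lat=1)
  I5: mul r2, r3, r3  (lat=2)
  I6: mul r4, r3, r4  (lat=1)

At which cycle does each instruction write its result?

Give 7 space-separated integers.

Answer: 2 3 5 5 6 8 8

Derivation:
I0 add r3: issue@1 deps=(None,None) exec_start@1 write@2
I1 add r3: issue@2 deps=(0,None) exec_start@2 write@3
I2 add r4: issue@3 deps=(None,None) exec_start@3 write@5
I3 mul r2: issue@4 deps=(None,None) exec_start@4 write@5
I4 add r1: issue@5 deps=(None,2) exec_start@5 write@6
I5 mul r2: issue@6 deps=(1,1) exec_start@6 write@8
I6 mul r4: issue@7 deps=(1,2) exec_start@7 write@8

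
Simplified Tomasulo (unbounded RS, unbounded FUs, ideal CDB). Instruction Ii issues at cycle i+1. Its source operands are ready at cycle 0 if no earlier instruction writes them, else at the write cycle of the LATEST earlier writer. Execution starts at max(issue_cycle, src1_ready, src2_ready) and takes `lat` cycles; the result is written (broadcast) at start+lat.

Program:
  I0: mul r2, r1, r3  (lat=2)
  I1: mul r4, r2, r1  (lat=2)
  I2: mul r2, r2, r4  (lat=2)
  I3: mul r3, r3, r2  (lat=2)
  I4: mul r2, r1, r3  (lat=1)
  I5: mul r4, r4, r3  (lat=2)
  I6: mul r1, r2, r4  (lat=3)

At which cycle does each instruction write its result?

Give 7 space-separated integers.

I0 mul r2: issue@1 deps=(None,None) exec_start@1 write@3
I1 mul r4: issue@2 deps=(0,None) exec_start@3 write@5
I2 mul r2: issue@3 deps=(0,1) exec_start@5 write@7
I3 mul r3: issue@4 deps=(None,2) exec_start@7 write@9
I4 mul r2: issue@5 deps=(None,3) exec_start@9 write@10
I5 mul r4: issue@6 deps=(1,3) exec_start@9 write@11
I6 mul r1: issue@7 deps=(4,5) exec_start@11 write@14

Answer: 3 5 7 9 10 11 14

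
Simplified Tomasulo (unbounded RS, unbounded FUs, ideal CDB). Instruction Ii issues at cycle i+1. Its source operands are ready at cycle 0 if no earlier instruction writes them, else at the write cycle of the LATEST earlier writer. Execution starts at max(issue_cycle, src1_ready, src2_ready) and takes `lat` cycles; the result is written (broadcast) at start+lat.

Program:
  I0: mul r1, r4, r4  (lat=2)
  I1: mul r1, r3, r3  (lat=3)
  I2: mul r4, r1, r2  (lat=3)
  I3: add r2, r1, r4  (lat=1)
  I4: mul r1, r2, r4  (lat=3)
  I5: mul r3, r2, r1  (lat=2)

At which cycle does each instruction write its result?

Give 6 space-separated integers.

I0 mul r1: issue@1 deps=(None,None) exec_start@1 write@3
I1 mul r1: issue@2 deps=(None,None) exec_start@2 write@5
I2 mul r4: issue@3 deps=(1,None) exec_start@5 write@8
I3 add r2: issue@4 deps=(1,2) exec_start@8 write@9
I4 mul r1: issue@5 deps=(3,2) exec_start@9 write@12
I5 mul r3: issue@6 deps=(3,4) exec_start@12 write@14

Answer: 3 5 8 9 12 14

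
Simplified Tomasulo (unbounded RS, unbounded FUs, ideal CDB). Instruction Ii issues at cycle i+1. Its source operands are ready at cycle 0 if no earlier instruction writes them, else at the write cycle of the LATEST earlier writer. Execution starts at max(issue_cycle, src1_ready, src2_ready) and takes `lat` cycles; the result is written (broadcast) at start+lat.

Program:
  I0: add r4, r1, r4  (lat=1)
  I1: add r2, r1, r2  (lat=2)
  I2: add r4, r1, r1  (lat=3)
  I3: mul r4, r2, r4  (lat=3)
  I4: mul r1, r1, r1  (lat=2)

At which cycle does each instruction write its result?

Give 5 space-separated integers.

I0 add r4: issue@1 deps=(None,None) exec_start@1 write@2
I1 add r2: issue@2 deps=(None,None) exec_start@2 write@4
I2 add r4: issue@3 deps=(None,None) exec_start@3 write@6
I3 mul r4: issue@4 deps=(1,2) exec_start@6 write@9
I4 mul r1: issue@5 deps=(None,None) exec_start@5 write@7

Answer: 2 4 6 9 7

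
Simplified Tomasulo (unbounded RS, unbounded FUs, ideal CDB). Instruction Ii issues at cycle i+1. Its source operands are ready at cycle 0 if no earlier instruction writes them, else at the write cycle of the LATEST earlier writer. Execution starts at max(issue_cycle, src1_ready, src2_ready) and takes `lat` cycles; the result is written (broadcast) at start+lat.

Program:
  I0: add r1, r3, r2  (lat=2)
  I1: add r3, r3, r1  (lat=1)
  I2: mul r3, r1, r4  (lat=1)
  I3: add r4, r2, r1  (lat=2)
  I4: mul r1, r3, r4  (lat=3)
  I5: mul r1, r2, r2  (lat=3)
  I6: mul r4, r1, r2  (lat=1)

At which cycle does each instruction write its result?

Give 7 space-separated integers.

Answer: 3 4 4 6 9 9 10

Derivation:
I0 add r1: issue@1 deps=(None,None) exec_start@1 write@3
I1 add r3: issue@2 deps=(None,0) exec_start@3 write@4
I2 mul r3: issue@3 deps=(0,None) exec_start@3 write@4
I3 add r4: issue@4 deps=(None,0) exec_start@4 write@6
I4 mul r1: issue@5 deps=(2,3) exec_start@6 write@9
I5 mul r1: issue@6 deps=(None,None) exec_start@6 write@9
I6 mul r4: issue@7 deps=(5,None) exec_start@9 write@10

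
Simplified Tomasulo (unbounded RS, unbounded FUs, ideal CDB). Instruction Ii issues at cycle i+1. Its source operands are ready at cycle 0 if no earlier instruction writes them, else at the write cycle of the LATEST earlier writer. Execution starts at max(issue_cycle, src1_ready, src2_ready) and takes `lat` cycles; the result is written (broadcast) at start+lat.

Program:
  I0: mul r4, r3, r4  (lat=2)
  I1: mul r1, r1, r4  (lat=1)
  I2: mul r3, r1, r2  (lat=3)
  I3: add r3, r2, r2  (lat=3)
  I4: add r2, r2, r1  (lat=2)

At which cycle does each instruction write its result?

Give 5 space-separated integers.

Answer: 3 4 7 7 7

Derivation:
I0 mul r4: issue@1 deps=(None,None) exec_start@1 write@3
I1 mul r1: issue@2 deps=(None,0) exec_start@3 write@4
I2 mul r3: issue@3 deps=(1,None) exec_start@4 write@7
I3 add r3: issue@4 deps=(None,None) exec_start@4 write@7
I4 add r2: issue@5 deps=(None,1) exec_start@5 write@7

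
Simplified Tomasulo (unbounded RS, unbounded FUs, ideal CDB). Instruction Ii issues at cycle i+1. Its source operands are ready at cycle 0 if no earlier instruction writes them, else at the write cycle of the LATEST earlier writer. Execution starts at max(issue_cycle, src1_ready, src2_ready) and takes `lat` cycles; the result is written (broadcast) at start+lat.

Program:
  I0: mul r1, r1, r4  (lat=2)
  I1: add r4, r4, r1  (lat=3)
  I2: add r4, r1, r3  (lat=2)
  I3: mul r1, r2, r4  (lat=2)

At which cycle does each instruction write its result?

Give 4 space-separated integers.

Answer: 3 6 5 7

Derivation:
I0 mul r1: issue@1 deps=(None,None) exec_start@1 write@3
I1 add r4: issue@2 deps=(None,0) exec_start@3 write@6
I2 add r4: issue@3 deps=(0,None) exec_start@3 write@5
I3 mul r1: issue@4 deps=(None,2) exec_start@5 write@7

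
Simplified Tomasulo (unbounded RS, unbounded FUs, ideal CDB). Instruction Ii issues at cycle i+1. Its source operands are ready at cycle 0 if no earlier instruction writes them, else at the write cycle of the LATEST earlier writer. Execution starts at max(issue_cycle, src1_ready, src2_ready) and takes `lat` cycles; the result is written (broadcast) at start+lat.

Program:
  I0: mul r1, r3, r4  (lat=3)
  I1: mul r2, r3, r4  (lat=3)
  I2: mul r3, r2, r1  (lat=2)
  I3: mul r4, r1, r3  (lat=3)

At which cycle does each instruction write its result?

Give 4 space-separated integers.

I0 mul r1: issue@1 deps=(None,None) exec_start@1 write@4
I1 mul r2: issue@2 deps=(None,None) exec_start@2 write@5
I2 mul r3: issue@3 deps=(1,0) exec_start@5 write@7
I3 mul r4: issue@4 deps=(0,2) exec_start@7 write@10

Answer: 4 5 7 10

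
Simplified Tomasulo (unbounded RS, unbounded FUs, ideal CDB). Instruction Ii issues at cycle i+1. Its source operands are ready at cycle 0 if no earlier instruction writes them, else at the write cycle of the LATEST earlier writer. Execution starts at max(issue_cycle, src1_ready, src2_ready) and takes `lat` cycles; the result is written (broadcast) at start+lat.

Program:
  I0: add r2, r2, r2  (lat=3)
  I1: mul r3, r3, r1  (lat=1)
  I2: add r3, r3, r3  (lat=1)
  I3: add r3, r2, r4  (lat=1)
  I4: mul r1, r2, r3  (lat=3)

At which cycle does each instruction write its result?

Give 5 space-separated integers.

I0 add r2: issue@1 deps=(None,None) exec_start@1 write@4
I1 mul r3: issue@2 deps=(None,None) exec_start@2 write@3
I2 add r3: issue@3 deps=(1,1) exec_start@3 write@4
I3 add r3: issue@4 deps=(0,None) exec_start@4 write@5
I4 mul r1: issue@5 deps=(0,3) exec_start@5 write@8

Answer: 4 3 4 5 8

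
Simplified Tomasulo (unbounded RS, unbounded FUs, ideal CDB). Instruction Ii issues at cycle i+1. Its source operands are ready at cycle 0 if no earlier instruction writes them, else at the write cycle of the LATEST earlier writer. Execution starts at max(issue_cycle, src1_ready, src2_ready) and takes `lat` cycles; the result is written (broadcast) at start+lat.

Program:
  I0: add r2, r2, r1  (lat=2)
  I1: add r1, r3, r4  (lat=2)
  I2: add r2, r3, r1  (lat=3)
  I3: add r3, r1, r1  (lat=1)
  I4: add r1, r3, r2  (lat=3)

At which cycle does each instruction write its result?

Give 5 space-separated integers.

I0 add r2: issue@1 deps=(None,None) exec_start@1 write@3
I1 add r1: issue@2 deps=(None,None) exec_start@2 write@4
I2 add r2: issue@3 deps=(None,1) exec_start@4 write@7
I3 add r3: issue@4 deps=(1,1) exec_start@4 write@5
I4 add r1: issue@5 deps=(3,2) exec_start@7 write@10

Answer: 3 4 7 5 10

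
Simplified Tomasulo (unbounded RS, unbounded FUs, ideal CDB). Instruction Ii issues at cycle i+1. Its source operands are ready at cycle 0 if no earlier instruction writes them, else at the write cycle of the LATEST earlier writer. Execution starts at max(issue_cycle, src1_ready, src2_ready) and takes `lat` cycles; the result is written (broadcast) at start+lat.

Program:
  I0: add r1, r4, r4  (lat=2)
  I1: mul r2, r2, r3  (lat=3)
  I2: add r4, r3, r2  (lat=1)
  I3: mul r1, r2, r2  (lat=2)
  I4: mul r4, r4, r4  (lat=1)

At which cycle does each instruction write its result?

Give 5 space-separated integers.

I0 add r1: issue@1 deps=(None,None) exec_start@1 write@3
I1 mul r2: issue@2 deps=(None,None) exec_start@2 write@5
I2 add r4: issue@3 deps=(None,1) exec_start@5 write@6
I3 mul r1: issue@4 deps=(1,1) exec_start@5 write@7
I4 mul r4: issue@5 deps=(2,2) exec_start@6 write@7

Answer: 3 5 6 7 7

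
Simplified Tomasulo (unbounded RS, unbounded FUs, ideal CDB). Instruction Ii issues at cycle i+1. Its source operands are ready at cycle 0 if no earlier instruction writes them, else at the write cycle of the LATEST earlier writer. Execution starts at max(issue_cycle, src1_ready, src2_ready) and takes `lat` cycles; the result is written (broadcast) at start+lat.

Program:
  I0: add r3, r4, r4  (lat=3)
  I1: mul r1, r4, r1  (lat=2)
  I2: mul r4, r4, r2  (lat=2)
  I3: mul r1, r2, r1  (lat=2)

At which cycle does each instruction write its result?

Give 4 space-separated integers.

I0 add r3: issue@1 deps=(None,None) exec_start@1 write@4
I1 mul r1: issue@2 deps=(None,None) exec_start@2 write@4
I2 mul r4: issue@3 deps=(None,None) exec_start@3 write@5
I3 mul r1: issue@4 deps=(None,1) exec_start@4 write@6

Answer: 4 4 5 6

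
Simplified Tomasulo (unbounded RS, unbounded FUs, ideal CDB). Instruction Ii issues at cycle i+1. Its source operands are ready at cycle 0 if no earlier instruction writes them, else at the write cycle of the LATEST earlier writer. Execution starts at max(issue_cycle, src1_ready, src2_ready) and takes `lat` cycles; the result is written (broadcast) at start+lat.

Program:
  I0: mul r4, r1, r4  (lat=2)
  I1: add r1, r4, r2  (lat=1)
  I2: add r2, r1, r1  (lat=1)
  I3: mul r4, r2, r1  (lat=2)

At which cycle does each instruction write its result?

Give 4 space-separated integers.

Answer: 3 4 5 7

Derivation:
I0 mul r4: issue@1 deps=(None,None) exec_start@1 write@3
I1 add r1: issue@2 deps=(0,None) exec_start@3 write@4
I2 add r2: issue@3 deps=(1,1) exec_start@4 write@5
I3 mul r4: issue@4 deps=(2,1) exec_start@5 write@7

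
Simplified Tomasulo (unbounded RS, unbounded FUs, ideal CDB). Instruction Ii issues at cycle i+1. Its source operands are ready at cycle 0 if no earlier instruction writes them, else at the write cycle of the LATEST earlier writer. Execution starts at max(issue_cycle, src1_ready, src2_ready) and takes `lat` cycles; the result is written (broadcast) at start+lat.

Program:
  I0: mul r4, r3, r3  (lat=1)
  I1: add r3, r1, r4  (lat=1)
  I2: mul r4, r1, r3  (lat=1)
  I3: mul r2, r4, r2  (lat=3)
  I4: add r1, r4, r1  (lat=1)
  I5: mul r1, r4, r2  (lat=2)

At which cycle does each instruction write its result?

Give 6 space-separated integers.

Answer: 2 3 4 7 6 9

Derivation:
I0 mul r4: issue@1 deps=(None,None) exec_start@1 write@2
I1 add r3: issue@2 deps=(None,0) exec_start@2 write@3
I2 mul r4: issue@3 deps=(None,1) exec_start@3 write@4
I3 mul r2: issue@4 deps=(2,None) exec_start@4 write@7
I4 add r1: issue@5 deps=(2,None) exec_start@5 write@6
I5 mul r1: issue@6 deps=(2,3) exec_start@7 write@9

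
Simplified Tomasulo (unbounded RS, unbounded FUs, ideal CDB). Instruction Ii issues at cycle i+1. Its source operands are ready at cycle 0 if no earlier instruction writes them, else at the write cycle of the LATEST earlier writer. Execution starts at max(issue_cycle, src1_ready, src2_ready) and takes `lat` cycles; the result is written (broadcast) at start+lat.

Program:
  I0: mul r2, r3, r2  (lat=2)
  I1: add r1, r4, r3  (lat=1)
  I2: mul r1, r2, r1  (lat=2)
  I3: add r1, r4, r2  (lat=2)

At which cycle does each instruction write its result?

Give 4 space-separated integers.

I0 mul r2: issue@1 deps=(None,None) exec_start@1 write@3
I1 add r1: issue@2 deps=(None,None) exec_start@2 write@3
I2 mul r1: issue@3 deps=(0,1) exec_start@3 write@5
I3 add r1: issue@4 deps=(None,0) exec_start@4 write@6

Answer: 3 3 5 6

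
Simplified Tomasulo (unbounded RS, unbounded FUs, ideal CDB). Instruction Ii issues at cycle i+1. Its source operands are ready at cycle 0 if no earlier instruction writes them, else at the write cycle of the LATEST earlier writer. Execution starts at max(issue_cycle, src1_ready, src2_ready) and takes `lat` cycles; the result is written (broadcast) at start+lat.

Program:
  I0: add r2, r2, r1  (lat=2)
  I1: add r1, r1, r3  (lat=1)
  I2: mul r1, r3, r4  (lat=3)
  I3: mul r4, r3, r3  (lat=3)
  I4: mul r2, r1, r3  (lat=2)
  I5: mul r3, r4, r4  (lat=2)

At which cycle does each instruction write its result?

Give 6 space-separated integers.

Answer: 3 3 6 7 8 9

Derivation:
I0 add r2: issue@1 deps=(None,None) exec_start@1 write@3
I1 add r1: issue@2 deps=(None,None) exec_start@2 write@3
I2 mul r1: issue@3 deps=(None,None) exec_start@3 write@6
I3 mul r4: issue@4 deps=(None,None) exec_start@4 write@7
I4 mul r2: issue@5 deps=(2,None) exec_start@6 write@8
I5 mul r3: issue@6 deps=(3,3) exec_start@7 write@9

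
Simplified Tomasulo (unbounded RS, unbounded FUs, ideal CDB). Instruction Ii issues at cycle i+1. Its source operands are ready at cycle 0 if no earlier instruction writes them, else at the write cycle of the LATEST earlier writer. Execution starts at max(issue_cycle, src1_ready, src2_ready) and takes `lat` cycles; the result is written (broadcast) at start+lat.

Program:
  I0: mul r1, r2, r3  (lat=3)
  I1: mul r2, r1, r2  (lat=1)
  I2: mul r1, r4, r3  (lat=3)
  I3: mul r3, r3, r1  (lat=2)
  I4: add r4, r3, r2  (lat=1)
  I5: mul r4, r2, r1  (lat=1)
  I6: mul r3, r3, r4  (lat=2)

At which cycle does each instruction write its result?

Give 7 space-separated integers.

I0 mul r1: issue@1 deps=(None,None) exec_start@1 write@4
I1 mul r2: issue@2 deps=(0,None) exec_start@4 write@5
I2 mul r1: issue@3 deps=(None,None) exec_start@3 write@6
I3 mul r3: issue@4 deps=(None,2) exec_start@6 write@8
I4 add r4: issue@5 deps=(3,1) exec_start@8 write@9
I5 mul r4: issue@6 deps=(1,2) exec_start@6 write@7
I6 mul r3: issue@7 deps=(3,5) exec_start@8 write@10

Answer: 4 5 6 8 9 7 10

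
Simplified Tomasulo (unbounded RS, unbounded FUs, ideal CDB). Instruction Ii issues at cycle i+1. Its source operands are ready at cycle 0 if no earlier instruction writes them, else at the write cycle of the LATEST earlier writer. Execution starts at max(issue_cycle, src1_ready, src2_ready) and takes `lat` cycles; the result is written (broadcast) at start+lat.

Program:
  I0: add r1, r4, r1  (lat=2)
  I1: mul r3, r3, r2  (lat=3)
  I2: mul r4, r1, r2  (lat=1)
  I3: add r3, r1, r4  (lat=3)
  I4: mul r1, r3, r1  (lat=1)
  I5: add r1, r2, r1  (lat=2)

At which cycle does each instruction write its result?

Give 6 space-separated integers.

Answer: 3 5 4 7 8 10

Derivation:
I0 add r1: issue@1 deps=(None,None) exec_start@1 write@3
I1 mul r3: issue@2 deps=(None,None) exec_start@2 write@5
I2 mul r4: issue@3 deps=(0,None) exec_start@3 write@4
I3 add r3: issue@4 deps=(0,2) exec_start@4 write@7
I4 mul r1: issue@5 deps=(3,0) exec_start@7 write@8
I5 add r1: issue@6 deps=(None,4) exec_start@8 write@10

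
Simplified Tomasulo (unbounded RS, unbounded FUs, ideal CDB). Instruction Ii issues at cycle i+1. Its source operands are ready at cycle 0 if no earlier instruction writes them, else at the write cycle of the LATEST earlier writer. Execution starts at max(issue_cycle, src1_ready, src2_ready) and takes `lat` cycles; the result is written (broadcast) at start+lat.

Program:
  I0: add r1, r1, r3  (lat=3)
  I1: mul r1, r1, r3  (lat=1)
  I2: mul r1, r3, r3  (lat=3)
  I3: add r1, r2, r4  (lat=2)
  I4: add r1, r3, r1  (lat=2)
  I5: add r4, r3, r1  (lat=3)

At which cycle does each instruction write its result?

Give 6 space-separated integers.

I0 add r1: issue@1 deps=(None,None) exec_start@1 write@4
I1 mul r1: issue@2 deps=(0,None) exec_start@4 write@5
I2 mul r1: issue@3 deps=(None,None) exec_start@3 write@6
I3 add r1: issue@4 deps=(None,None) exec_start@4 write@6
I4 add r1: issue@5 deps=(None,3) exec_start@6 write@8
I5 add r4: issue@6 deps=(None,4) exec_start@8 write@11

Answer: 4 5 6 6 8 11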